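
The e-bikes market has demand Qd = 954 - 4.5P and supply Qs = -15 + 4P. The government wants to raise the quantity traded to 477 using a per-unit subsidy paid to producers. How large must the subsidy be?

Required subsidy s = 17 per unit

At Q = 477, invert demand for the buyer price: Pb = (954 − 477)/4.5 = 106; invert supply for the seller price: Ps = (477 − (-15))/4 = 123.
The subsidy must fill the gap: s = Ps − Pb = 123 − 106 = 17.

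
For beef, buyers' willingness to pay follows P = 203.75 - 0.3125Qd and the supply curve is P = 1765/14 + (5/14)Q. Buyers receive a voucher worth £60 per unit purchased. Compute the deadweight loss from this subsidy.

Deadweight loss = £2688

Pre-subsidy: 203.75 - 0.3125Q = 1765/14 + (5/14)Q gives Q* = 116 and P* = 167.5.
With the rebate, buyers effectively pay Pb = Ps − 60, where Ps is the price sellers receive.
On the curves, Pb = 203.75 - 0.3125Q and Ps = 1765/14 + (5/14)Q; the wedge Ps − Pb = 60 gives 1765/14 + (5/14)Q − (203.75 - 0.3125Q) = 60, so Q' = 205.6.
Then Pb = 203.75 − 0.3125·205.6 = 139.5 and Ps = 1765/14 + (5/14)·205.6 = 199.5.
The subsidy expands output by 205.6 − 116 = 89.6 past the efficient level; on those units the gap between marginal cost and willingness to pay runs from 0 up to 60.
DWL = ½ × 60 × 89.6 = 2688.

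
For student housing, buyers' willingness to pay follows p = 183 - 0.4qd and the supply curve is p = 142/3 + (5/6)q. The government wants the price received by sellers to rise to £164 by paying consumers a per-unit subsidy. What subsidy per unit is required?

At a seller price of 164, quantity supplied is -56.8 + 1.2·164 = 140.
Buyers absorb 140 only when they pay pb = 183 − 0.4·140 = 127.
s = ps − pb = 164 − 127 = 37.

Required subsidy s = £37 per unit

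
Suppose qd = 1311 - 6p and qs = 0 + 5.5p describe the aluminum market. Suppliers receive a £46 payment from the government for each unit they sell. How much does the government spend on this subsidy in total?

Pre-subsidy: 1311 - 6p = 0 + 5.5p gives p* = 114, q* = 627.
With the subsidy, sellers receive ps = pb + 46 for each unit, where pb is the price buyers pay.
Supply in terms of pb becomes qs = 0 + 5.5(pb + 46) = 253 + 5.5pb. Setting this equal to demand: 1311 - 6pb = 253 + 5.5pb, so pb = 92.
Sellers receive ps = 92 + 46 = 138; q' = 1311 − 6·92 = 759.
Government outlay = subsidy × quantity = 46 × 759 = 34914.

Government cost = £34914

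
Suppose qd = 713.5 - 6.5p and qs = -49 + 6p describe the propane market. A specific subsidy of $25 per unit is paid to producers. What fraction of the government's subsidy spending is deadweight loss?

Pre-subsidy: 713.5 - 6.5p = -49 + 6p gives p* = 61, q* = 317.
With the subsidy, sellers receive ps = pb + 25 for each unit, where pb is the price buyers pay.
Supply in terms of pb becomes qs = -49 + 6(pb + 25) = 101 + 6pb. Setting this equal to demand: 713.5 - 6.5pb = 101 + 6pb, so pb = 49.
Sellers receive ps = 49 + 25 = 74; q' = 713.5 − 6.5·49 = 395.
ΔCS = ½(317 + 395)(61 − 49) = 4272; ΔPS = ½(317 + 395)(74 − 61) = 4628.
Government spending = 25 × 395 = 9875.
DWL = ½ × 25 × (395 − 317) = 975; fraction = 975 / 9875 = 39/395.

DWL / government spending = 39/395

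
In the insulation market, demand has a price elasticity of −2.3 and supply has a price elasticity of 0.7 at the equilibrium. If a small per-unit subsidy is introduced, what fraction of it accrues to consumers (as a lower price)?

Consumer share = 7/30

For a small subsidy around the equilibrium, the benefit split depends on the relative slopes, which at a point are proportional to the elasticities.
Buyer share = εs/(εs + |εd|) = 0.7/(0.7 + 2.3) = 7/30; seller share = |εd|/(εs + |εd|) = 23/30.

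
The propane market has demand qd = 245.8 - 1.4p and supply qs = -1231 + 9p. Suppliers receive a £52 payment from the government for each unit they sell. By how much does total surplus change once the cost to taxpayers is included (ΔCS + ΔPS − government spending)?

Pre-subsidy: 245.8 - 1.4p = -1231 + 9p gives p* = 142, q* = 47.
With the subsidy, sellers receive ps = pb + 52 for each unit, where pb is the price buyers pay.
Supply in terms of pb becomes qs = -1231 + 9(pb + 52) = -763 + 9pb. Setting this equal to demand: 245.8 - 1.4pb = -763 + 9pb, so pb = 97.
Sellers receive ps = 97 + 52 = 149; q' = 245.8 − 1.4·97 = 110.
ΔCS = ½(47 + 110)(142 − 97) = 3532.5; ΔPS = ½(47 + 110)(149 − 142) = 549.5.
Government spending = 52 × 110 = 5720.
Net change = 3532.5 + 549.5 − 5720 = -1638. The loss equals the DWL triangle ½·52·63.

Net change in total surplus = -£1638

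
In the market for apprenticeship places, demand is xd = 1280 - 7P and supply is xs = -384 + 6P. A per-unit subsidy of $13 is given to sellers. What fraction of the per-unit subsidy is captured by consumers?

Pre-subsidy: 1280 - 7P = -384 + 6P gives P* = 128, x* = 384.
With the subsidy, sellers receive Ps = Pb + 13 for each unit, where Pb is the price buyers pay.
Supply in terms of Pb becomes xs = -384 + 6(Pb + 13) = -306 + 6Pb. Setting this equal to demand: 1280 - 7Pb = -306 + 6Pb, so Pb = 122.
Sellers receive Ps = 122 + 13 = 135; x' = 1280 − 7·122 = 426.
Buyers' price falls by P* − Pb = 128 − 122 = 6; sellers' price rises by Ps − P* = 135 − 128 = 7.
So consumers capture 6/13 = 6/13 of each unit of subsidy.

Consumer share = 6/13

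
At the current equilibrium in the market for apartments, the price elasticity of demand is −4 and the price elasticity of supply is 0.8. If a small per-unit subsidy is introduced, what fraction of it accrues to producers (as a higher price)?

Producer share = 5/6

For a small subsidy around the equilibrium, the benefit split depends on the relative slopes, which at a point are proportional to the elasticities.
Buyer share = εs/(εs + |εd|) = 0.8/(0.8 + 4) = 1/6; seller share = |εd|/(εs + |εd|) = 5/6.
So producers capture 5/6 of the subsidy.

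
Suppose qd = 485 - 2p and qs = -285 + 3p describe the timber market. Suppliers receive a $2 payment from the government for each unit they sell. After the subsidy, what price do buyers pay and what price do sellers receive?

Pre-subsidy: 485 - 2p = -285 + 3p gives p* = 154, q* = 177.
With the subsidy, sellers receive ps = pb + 2 for each unit, where pb is the price buyers pay.
Supply in terms of pb becomes qs = -285 + 3(pb + 2) = -279 + 3pb. Setting this equal to demand: 485 - 2pb = -279 + 3pb, so pb = 152.8.
Sellers receive ps = 152.8 + 2 = 154.8; q' = 485 − 2·152.8 = 179.4.

Buyers pay $152.8; sellers receive $154.8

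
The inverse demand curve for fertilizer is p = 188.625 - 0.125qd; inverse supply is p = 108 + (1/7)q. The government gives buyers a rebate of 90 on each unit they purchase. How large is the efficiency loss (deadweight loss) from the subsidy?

Pre-subsidy: 188.625 - 0.125q = 108 + (1/7)q gives q* = 301 and p* = 151.
With the rebate, buyers effectively pay pb = ps − 90, where ps is the price sellers receive.
On the curves, pb = 188.625 - 0.125q and ps = 108 + (1/7)q; the wedge ps − pb = 90 gives 108 + (1/7)q − (188.625 - 0.125q) = 90, so q' = 637.
Then pb = 188.625 − 0.125·637 = 109 and ps = 108 + (1/7)·637 = 199.
The subsidy expands output by 637 − 301 = 336 past the efficient level; on those units the gap between marginal cost and willingness to pay runs from 0 up to 90.
DWL = ½ × 90 × 336 = 15120.

Deadweight loss = 15120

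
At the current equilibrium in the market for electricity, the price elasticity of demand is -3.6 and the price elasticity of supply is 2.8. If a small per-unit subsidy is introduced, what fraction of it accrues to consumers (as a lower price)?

For a small subsidy around the equilibrium, the benefit split depends on the relative slopes, which at a point are proportional to the elasticities.
Buyer share = εs/(εs + |εd|) = 2.8/(2.8 + 3.6) = 0.4375; seller share = |εd|/(εs + |εd|) = 0.5625.

Consumer share = 0.4375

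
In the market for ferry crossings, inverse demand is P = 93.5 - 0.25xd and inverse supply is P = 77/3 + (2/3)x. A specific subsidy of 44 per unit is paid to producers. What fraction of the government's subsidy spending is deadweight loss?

DWL / government spending = 12/61

Pre-subsidy: 93.5 - 0.25x = 77/3 + (2/3)x gives x* = 74 and P* = 75.
With the subsidy, sellers receive Ps = Pb + 44 for each unit, where Pb is the price buyers pay.
On the curves, Pb = 93.5 - 0.25x and Ps = 77/3 + (2/3)x; the wedge Ps − Pb = 44 gives 77/3 + (2/3)x − (93.5 - 0.25x) = 44, so x' = 122.
Then Pb = 93.5 − 0.25·122 = 63 and Ps = 77/3 + (2/3)·122 = 107.
ΔCS = ½(74 + 122)(75 − 63) = 1176; ΔPS = ½(74 + 122)(107 − 75) = 3136.
Government spending = 44 × 122 = 5368.
DWL = ½ × 44 × (122 − 74) = 1056; fraction = 1056 / 5368 = 12/61.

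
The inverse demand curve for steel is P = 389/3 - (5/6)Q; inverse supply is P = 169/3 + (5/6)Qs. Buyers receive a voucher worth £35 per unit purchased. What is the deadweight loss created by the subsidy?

Pre-subsidy: 389/3 - (5/6)Q = 169/3 + (5/6)Q gives Q* = 44 and P* = 93.
With the rebate, buyers effectively pay Pb = Ps − 35, where Ps is the price sellers receive.
On the curves, Pb = 389/3 - (5/6)Q and Ps = 169/3 + (5/6)Q; the wedge Ps − Pb = 35 gives 169/3 + (5/6)Q − (389/3 - (5/6)Q) = 35, so Q' = 65.
Then Pb = 389/3 − (5/6)·65 = 75.5 and Ps = 169/3 + (5/6)·65 = 110.5.
The subsidy expands output by 65 − 44 = 21 past the efficient level; on those units the gap between marginal cost and willingness to pay runs from 0 up to 35.
DWL = ½ × 35 × 21 = 367.5.

Deadweight loss = £367.5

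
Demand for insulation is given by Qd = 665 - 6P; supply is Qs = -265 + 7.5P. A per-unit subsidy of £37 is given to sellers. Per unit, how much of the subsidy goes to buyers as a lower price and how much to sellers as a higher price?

Pre-subsidy: 665 - 6P = -265 + 7.5P gives P* = 620/9, Q* = 755/3.
With the subsidy, sellers receive Ps = Pb + 37 for each unit, where Pb is the price buyers pay.
Supply in terms of Pb becomes Qs = -265 + 7.5(Pb + 37) = 12.5 + 7.5Pb. Setting this equal to demand: 665 - 6Pb = 12.5 + 7.5Pb, so Pb = 145/3.
Sellers receive Ps = 145/3 + 37 = 256/3; Q' = 665 − 6·(145/3) = 375.
Buyers' price falls by P* − Pb = 620/9 − 145/3 = 185/9; sellers' price rises by Ps − P* = 256/3 − 620/9 = 148/9.

Buyers gain 185/9 per unit; sellers gain 148/9 per unit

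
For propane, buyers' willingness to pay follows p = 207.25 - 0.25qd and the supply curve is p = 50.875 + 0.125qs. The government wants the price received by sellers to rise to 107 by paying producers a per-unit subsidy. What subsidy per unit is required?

At a seller price of 107, quantity supplied is -407 + 8·107 = 449.
Buyers absorb 449 only when they pay pb = 207.25 − 0.25·449 = 95.
s = ps − pb = 107 − 95 = 12.

Required subsidy s = 12 per unit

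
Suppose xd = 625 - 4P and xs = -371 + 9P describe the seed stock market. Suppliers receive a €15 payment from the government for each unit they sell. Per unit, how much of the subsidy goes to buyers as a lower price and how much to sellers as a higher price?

Buyers gain 135/13 per unit; sellers gain 60/13 per unit

Pre-subsidy: 625 - 4P = -371 + 9P gives P* = 996/13, x* = 4141/13.
With the subsidy, sellers receive Ps = Pb + 15 for each unit, where Pb is the price buyers pay.
Supply in terms of Pb becomes xs = -371 + 9(Pb + 15) = -236 + 9Pb. Setting this equal to demand: 625 - 4Pb = -236 + 9Pb, so Pb = 861/13.
Sellers receive Ps = 861/13 + 15 = 1056/13; x' = 625 − 4·(861/13) = 4681/13.
Buyers' price falls by P* − Pb = 996/13 − 861/13 = 135/13; sellers' price rises by Ps − P* = 1056/13 − 996/13 = 60/13.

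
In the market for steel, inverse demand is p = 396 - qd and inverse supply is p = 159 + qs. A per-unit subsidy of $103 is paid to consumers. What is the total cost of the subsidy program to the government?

Pre-subsidy: 396 - q = 159 + q gives q* = 118.5 and p* = 277.5.
With the rebate, buyers effectively pay pb = ps − 103, where ps is the price sellers receive.
On the curves, pb = 396 - q and ps = 159 + q; the wedge ps − pb = 103 gives 159 + q − (396 - q) = 103, so q' = 170.
Then pb = 396 − 1·170 = 226 and ps = 159 + 1·170 = 329.
Government outlay = subsidy × quantity = 103 × 170 = 17510.

Government cost = $17510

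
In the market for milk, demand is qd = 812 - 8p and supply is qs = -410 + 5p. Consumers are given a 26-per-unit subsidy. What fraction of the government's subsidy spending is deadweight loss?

Pre-subsidy: 812 - 8p = -410 + 5p gives p* = 94, q* = 60.
With the rebate, buyers effectively pay pb = ps − 26, where ps is the price sellers receive.
Demand in terms of ps becomes qd = 812 − 8(ps − 26) = 1020 - 8ps. Setting this equal to supply: 1020 - 8ps = -410 + 5ps, so ps = 110.
Buyers pay pb = 110 − 26 = 84; q' = -410 + 5·110 = 140.
ΔCS = ½(60 + 140)(94 − 84) = 1000; ΔPS = ½(60 + 140)(110 − 94) = 1600.
Government spending = 26 × 140 = 3640.
DWL = ½ × 26 × (140 − 60) = 1040; fraction = 1040 / 3640 = 2/7.

DWL / government spending = 2/7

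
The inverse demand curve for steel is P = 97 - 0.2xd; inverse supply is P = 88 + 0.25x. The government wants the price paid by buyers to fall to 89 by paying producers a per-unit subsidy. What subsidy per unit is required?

At a buyer price of 89, quantity demanded is 485 − 5·89 = 40.
Sellers supply 40 only when they receive Ps = 88 + 0.25·40 = 98.
s = Ps − Pb = 98 − 89 = 9.

Required subsidy s = 9 per unit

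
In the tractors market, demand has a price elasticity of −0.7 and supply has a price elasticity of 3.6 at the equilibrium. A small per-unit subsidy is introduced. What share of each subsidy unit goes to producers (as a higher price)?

For a small subsidy around the equilibrium, the benefit split depends on the relative slopes, which at a point are proportional to the elasticities.
Buyer share = εs/(εs + |εd|) = 3.6/(3.6 + 0.7) = 36/43; seller share = |εd|/(εs + |εd|) = 7/43.
So producers capture 7/43 of the subsidy.

Producer share = 7/43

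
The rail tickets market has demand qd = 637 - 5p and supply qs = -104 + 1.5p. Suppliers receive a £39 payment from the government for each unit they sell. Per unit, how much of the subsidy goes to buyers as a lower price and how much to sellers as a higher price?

Buyers gain £9 per unit; sellers gain £30 per unit

Pre-subsidy: 637 - 5p = -104 + 1.5p gives p* = 114, q* = 67.
With the subsidy, sellers receive ps = pb + 39 for each unit, where pb is the price buyers pay.
Supply in terms of pb becomes qs = -104 + 1.5(pb + 39) = -45.5 + 1.5pb. Setting this equal to demand: 637 - 5pb = -45.5 + 1.5pb, so pb = 105.
Sellers receive ps = 105 + 39 = 144; q' = 637 − 5·105 = 112.
Buyers' price falls by p* − pb = 114 − 105 = 9; sellers' price rises by ps − p* = 144 − 114 = 30.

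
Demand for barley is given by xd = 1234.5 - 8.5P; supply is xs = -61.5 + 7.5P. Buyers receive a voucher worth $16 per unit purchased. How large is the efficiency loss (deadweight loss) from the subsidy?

Deadweight loss = $510

Pre-subsidy: 1234.5 - 8.5P = -61.5 + 7.5P gives P* = 81, x* = 546.
With the rebate, buyers effectively pay Pb = Ps − 16, where Ps is the price sellers receive.
Demand in terms of Ps becomes xd = 1234.5 − 8.5(Ps − 16) = 1370.5 - 8.5Ps. Setting this equal to supply: 1370.5 - 8.5Ps = -61.5 + 7.5Ps, so Ps = 89.5.
Buyers pay Pb = 89.5 − 16 = 73.5; x' = -61.5 + 7.5·89.5 = 609.75.
The subsidy expands output by 609.75 − 546 = 63.75 past the efficient level; on those units the gap between marginal cost and willingness to pay runs from 0 up to 16.
DWL = ½ × 16 × 63.75 = 510.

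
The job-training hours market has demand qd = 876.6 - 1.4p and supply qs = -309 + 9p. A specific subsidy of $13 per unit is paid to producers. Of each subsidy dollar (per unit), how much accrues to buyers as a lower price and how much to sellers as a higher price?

Buyers gain $11.25 per unit; sellers gain $1.75 per unit

Pre-subsidy: 876.6 - 1.4p = -309 + 9p gives p* = 114, q* = 717.
With the subsidy, sellers receive ps = pb + 13 for each unit, where pb is the price buyers pay.
Supply in terms of pb becomes qs = -309 + 9(pb + 13) = -192 + 9pb. Setting this equal to demand: 876.6 - 1.4pb = -192 + 9pb, so pb = 102.75.
Sellers receive ps = 102.75 + 13 = 115.75; q' = 876.6 − 1.4·102.75 = 732.75.
Buyers' price falls by p* − pb = 114 − 102.75 = 11.25; sellers' price rises by ps − p* = 115.75 − 114 = 1.75.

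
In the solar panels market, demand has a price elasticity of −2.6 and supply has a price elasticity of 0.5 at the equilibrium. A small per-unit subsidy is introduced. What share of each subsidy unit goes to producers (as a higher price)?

Producer share = 26/31

For a small subsidy around the equilibrium, the benefit split depends on the relative slopes, which at a point are proportional to the elasticities.
Buyer share = εs/(εs + |εd|) = 0.5/(0.5 + 2.6) = 5/31; seller share = |εd|/(εs + |εd|) = 26/31.
So producers capture 26/31 of the subsidy.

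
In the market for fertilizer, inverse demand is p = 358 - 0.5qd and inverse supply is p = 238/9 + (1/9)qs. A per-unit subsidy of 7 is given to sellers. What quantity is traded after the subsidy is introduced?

Pre-subsidy: 358 - 0.5q = 238/9 + (1/9)q gives q* = 5968/11 and p* = 954/11.
With the subsidy, sellers receive ps = pb + 7 for each unit, where pb is the price buyers pay.
On the curves, pb = 358 - 0.5q and ps = 238/9 + (1/9)q; the wedge ps − pb = 7 gives 238/9 + (1/9)q − (358 - 0.5q) = 7, so q' = 554.
Then pb = 358 − 0.5·554 = 81 and ps = 238/9 + (1/9)·554 = 88.

q' = 554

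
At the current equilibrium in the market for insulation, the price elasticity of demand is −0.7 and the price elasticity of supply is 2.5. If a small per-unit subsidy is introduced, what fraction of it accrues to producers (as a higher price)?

For a small subsidy around the equilibrium, the benefit split depends on the relative slopes, which at a point are proportional to the elasticities.
Buyer share = εs/(εs + |εd|) = 2.5/(2.5 + 0.7) = 0.78125; seller share = |εd|/(εs + |εd|) = 0.21875.
So producers capture 0.21875 of the subsidy.

Producer share = 0.21875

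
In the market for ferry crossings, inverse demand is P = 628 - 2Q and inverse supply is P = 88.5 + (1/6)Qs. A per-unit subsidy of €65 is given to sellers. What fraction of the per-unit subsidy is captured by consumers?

Pre-subsidy: 628 - 2Q = 88.5 + (1/6)Q gives Q* = 249 and P* = 130.
With the subsidy, sellers receive Ps = Pb + 65 for each unit, where Pb is the price buyers pay.
On the curves, Pb = 628 - 2Q and Ps = 88.5 + (1/6)Q; the wedge Ps − Pb = 65 gives 88.5 + (1/6)Q − (628 - 2Q) = 65, so Q' = 279.
Then Pb = 628 − 2·279 = 70 and Ps = 88.5 + (1/6)·279 = 135.
Buyers' price falls by P* − Pb = 130 − 70 = 60; sellers' price rises by Ps − P* = 135 − 130 = 5.
So consumers capture 60/65 = 12/13 of each unit of subsidy.

Consumer share = 12/13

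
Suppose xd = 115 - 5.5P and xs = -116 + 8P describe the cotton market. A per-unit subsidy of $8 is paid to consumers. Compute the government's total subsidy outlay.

Pre-subsidy: 115 - 5.5P = -116 + 8P gives P* = 154/9, x* = 188/9.
With the rebate, buyers effectively pay Pb = Ps − 8, where Ps is the price sellers receive.
Demand in terms of Ps becomes xd = 115 − 5.5(Ps − 8) = 159 - 5.5Ps. Setting this equal to supply: 159 - 5.5Ps = -116 + 8Ps, so Ps = 550/27.
Buyers pay Pb = 550/27 − 8 = 334/27; x' = -116 + 8·(550/27) = 1268/27.
Government outlay = subsidy × quantity = 8 × 1268/27 = 10144/27.

Government cost = 10144/27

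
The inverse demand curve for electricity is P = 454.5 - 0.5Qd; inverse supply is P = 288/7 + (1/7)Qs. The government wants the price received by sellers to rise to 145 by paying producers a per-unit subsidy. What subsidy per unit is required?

Required subsidy s = 54 per unit

At a seller price of 145, quantity supplied is -288 + 7·145 = 727.
Buyers absorb 727 only when they pay Pb = 454.5 − 0.5·727 = 91.
s = Ps − Pb = 145 − 91 = 54.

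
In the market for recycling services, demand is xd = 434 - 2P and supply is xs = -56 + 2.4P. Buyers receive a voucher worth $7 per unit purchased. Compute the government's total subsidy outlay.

Government cost = 16856/11

Pre-subsidy: 434 - 2P = -56 + 2.4P gives P* = 1225/11, x* = 2324/11.
With the rebate, buyers effectively pay Pb = Ps − 7, where Ps is the price sellers receive.
Demand in terms of Ps becomes xd = 434 − 2(Ps − 7) = 448 - 2Ps. Setting this equal to supply: 448 - 2Ps = -56 + 2.4Ps, so Ps = 1260/11.
Buyers pay Pb = 1260/11 − 7 = 1183/11; x' = -56 + 2.4·(1260/11) = 2408/11.
Government outlay = subsidy × quantity = 7 × 2408/11 = 16856/11.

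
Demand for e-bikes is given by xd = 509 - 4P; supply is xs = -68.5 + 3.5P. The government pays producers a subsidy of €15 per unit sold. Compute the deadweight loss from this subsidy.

Pre-subsidy: 509 - 4P = -68.5 + 3.5P gives P* = 77, x* = 201.
With the subsidy, sellers receive Ps = Pb + 15 for each unit, where Pb is the price buyers pay.
Supply in terms of Pb becomes xs = -68.5 + 3.5(Pb + 15) = -16 + 3.5Pb. Setting this equal to demand: 509 - 4Pb = -16 + 3.5Pb, so Pb = 70.
Sellers receive Ps = 70 + 15 = 85; x' = 509 − 4·70 = 229.
The subsidy expands output by 229 − 201 = 28 past the efficient level; on those units the gap between marginal cost and willingness to pay runs from 0 up to 15.
DWL = ½ × 15 × 28 = 210.

Deadweight loss = €210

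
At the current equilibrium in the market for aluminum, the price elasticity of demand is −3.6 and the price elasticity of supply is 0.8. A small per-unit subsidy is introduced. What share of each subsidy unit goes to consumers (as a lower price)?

Consumer share = 2/11

For a small subsidy around the equilibrium, the benefit split depends on the relative slopes, which at a point are proportional to the elasticities.
Buyer share = εs/(εs + |εd|) = 0.8/(0.8 + 3.6) = 2/11; seller share = |εd|/(εs + |εd|) = 9/11.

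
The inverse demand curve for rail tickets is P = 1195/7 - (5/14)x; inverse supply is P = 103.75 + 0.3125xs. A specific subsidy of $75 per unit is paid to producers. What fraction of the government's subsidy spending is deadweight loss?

Pre-subsidy: 1195/7 - (5/14)x = 103.75 + 0.3125x gives x* = 100 and P* = 135.
With the subsidy, sellers receive Ps = Pb + 75 for each unit, where Pb is the price buyers pay.
On the curves, Pb = 1195/7 - (5/14)x and Ps = 103.75 + 0.3125x; the wedge Ps − Pb = 75 gives 103.75 + 0.3125x − (1195/7 - (5/14)x) = 75, so x' = 212.
Then Pb = 1195/7 − (5/14)·212 = 95 and Ps = 103.75 + 0.3125·212 = 170.
ΔCS = ½(100 + 212)(135 − 95) = 6240; ΔPS = ½(100 + 212)(170 − 135) = 5460.
Government spending = 75 × 212 = 15900.
DWL = ½ × 75 × (212 − 100) = 4200; fraction = 4200 / 15900 = 14/53.

DWL / government spending = 14/53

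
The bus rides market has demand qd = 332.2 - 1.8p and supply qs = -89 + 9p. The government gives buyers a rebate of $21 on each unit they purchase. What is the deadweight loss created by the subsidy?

Deadweight loss = $330.75

Pre-subsidy: 332.2 - 1.8p = -89 + 9p gives p* = 39, q* = 262.
With the rebate, buyers effectively pay pb = ps − 21, where ps is the price sellers receive.
Demand in terms of ps becomes qd = 332.2 − 1.8(ps − 21) = 370 - 1.8ps. Setting this equal to supply: 370 - 1.8ps = -89 + 9ps, so ps = 42.5.
Buyers pay pb = 42.5 − 21 = 21.5; q' = -89 + 9·42.5 = 293.5.
The subsidy expands output by 293.5 − 262 = 31.5 past the efficient level; on those units the gap between marginal cost and willingness to pay runs from 0 up to 21.
DWL = ½ × 21 × 31.5 = 330.75.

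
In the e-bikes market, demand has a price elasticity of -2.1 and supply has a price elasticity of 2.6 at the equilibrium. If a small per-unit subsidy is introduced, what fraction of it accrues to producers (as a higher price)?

For a small subsidy around the equilibrium, the benefit split depends on the relative slopes, which at a point are proportional to the elasticities.
Buyer share = εs/(εs + |εd|) = 2.6/(2.6 + 2.1) = 26/47; seller share = |εd|/(εs + |εd|) = 21/47.
So producers capture 21/47 of the subsidy.

Producer share = 21/47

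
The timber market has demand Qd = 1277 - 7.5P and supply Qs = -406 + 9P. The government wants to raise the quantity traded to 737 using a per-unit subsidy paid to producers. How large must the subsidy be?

At Q = 737, invert demand for the buyer price: Pb = (1277 − 737)/7.5 = 72; invert supply for the seller price: Ps = (737 − (-406))/9 = 127.
The subsidy must fill the gap: s = Ps − Pb = 127 − 72 = 55.

Required subsidy s = 55 per unit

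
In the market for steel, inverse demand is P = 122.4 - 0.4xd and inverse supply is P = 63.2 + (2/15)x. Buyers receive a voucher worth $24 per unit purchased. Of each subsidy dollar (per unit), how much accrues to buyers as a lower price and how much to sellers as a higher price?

Buyers gain $18 per unit; sellers gain $6 per unit

Pre-subsidy: 122.4 - 0.4x = 63.2 + (2/15)x gives x* = 111 and P* = 78.
With the rebate, buyers effectively pay Pb = Ps − 24, where Ps is the price sellers receive.
On the curves, Pb = 122.4 - 0.4x and Ps = 63.2 + (2/15)x; the wedge Ps − Pb = 24 gives 63.2 + (2/15)x − (122.4 - 0.4x) = 24, so x' = 156.
Then Pb = 122.4 − 0.4·156 = 60 and Ps = 63.2 + (2/15)·156 = 84.
Buyers' price falls by P* − Pb = 78 − 60 = 18; sellers' price rises by Ps − P* = 84 − 78 = 6.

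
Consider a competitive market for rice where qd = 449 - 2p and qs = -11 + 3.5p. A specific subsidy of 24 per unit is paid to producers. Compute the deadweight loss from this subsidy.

Pre-subsidy: 449 - 2p = -11 + 3.5p gives p* = 920/11, q* = 3099/11.
With the subsidy, sellers receive ps = pb + 24 for each unit, where pb is the price buyers pay.
Supply in terms of pb becomes qs = -11 + 3.5(pb + 24) = 73 + 3.5pb. Setting this equal to demand: 449 - 2pb = 73 + 3.5pb, so pb = 752/11.
Sellers receive ps = 752/11 + 24 = 1016/11; q' = 449 − 2·(752/11) = 3435/11.
The subsidy expands output by 3435/11 − 3099/11 = 336/11 past the efficient level; on those units the gap between marginal cost and willingness to pay runs from 0 up to 24.
DWL = ½ × 24 × 336/11 = 4032/11.

Deadweight loss = 4032/11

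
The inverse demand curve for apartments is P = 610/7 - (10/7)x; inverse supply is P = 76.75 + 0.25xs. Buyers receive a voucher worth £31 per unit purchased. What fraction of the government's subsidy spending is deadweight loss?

Pre-subsidy: 610/7 - (10/7)x = 76.75 + 0.25x gives x* = 291/47 and P* = 3680/47.
With the rebate, buyers effectively pay Pb = Ps − 31, where Ps is the price sellers receive.
On the curves, Pb = 610/7 - (10/7)x and Ps = 76.75 + 0.25x; the wedge Ps − Pb = 31 gives 76.75 + 0.25x − (610/7 - (10/7)x) = 31, so x' = 1159/47.
Then Pb = 610/7 − (10/7)·(1159/47) = 2440/47 and Ps = 76.75 + 0.25·(1159/47) = 3897/47.
ΔCS = ½(291/47 + 1159/47)(3680/47 − 2440/47) = 899000/2209; ΔPS = ½(291/47 + 1159/47)(3897/47 − 3680/47) = 157325/2209.
Government spending = 31 × 1159/47 = 35929/47.
DWL = ½ × 31 × (1159/47 − 291/47) = 13454/47; fraction = (13454/47) / (35929/47) = 434/1159.

DWL / government spending = 434/1159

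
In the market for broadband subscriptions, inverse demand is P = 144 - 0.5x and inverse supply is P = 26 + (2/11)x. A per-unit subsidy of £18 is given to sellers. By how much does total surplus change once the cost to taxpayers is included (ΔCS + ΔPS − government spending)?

Pre-subsidy: 144 - 0.5x = 26 + (2/11)x gives x* = 2596/15 and P* = 862/15.
With the subsidy, sellers receive Ps = Pb + 18 for each unit, where Pb is the price buyers pay.
On the curves, Pb = 144 - 0.5x and Ps = 26 + (2/11)x; the wedge Ps − Pb = 18 gives 26 + (2/11)x − (144 - 0.5x) = 18, so x' = 2992/15.
Then Pb = 144 − 0.5·(2992/15) = 664/15 and Ps = 26 + (2/11)·(2992/15) = 934/15.
ΔCS = ½(2596/15 + 2992/15)(862/15 − 664/15) = 2458.72; ΔPS = ½(2596/15 + 2992/15)(934/15 − 862/15) = 894.08.
Government spending = 18 × 2992/15 = 3590.4.
Net change = 2458.72 + 894.08 − 3590.4 = -237.6. The loss equals the DWL triangle ½·18·26.4.

Net change in total surplus = -£237.6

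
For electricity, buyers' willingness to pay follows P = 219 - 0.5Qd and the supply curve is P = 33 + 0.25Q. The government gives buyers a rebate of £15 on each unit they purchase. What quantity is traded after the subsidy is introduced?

Pre-subsidy: 219 - 0.5Q = 33 + 0.25Q gives Q* = 248 and P* = 95.
With the rebate, buyers effectively pay Pb = Ps − 15, where Ps is the price sellers receive.
On the curves, Pb = 219 - 0.5Q and Ps = 33 + 0.25Q; the wedge Ps − Pb = 15 gives 33 + 0.25Q − (219 - 0.5Q) = 15, so Q' = 268.
Then Pb = 219 − 0.5·268 = 85 and Ps = 33 + 0.25·268 = 100.

Q' = 268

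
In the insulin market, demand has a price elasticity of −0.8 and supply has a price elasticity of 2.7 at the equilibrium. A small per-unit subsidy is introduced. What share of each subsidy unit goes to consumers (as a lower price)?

Consumer share = 27/35

For a small subsidy around the equilibrium, the benefit split depends on the relative slopes, which at a point are proportional to the elasticities.
Buyer share = εs/(εs + |εd|) = 2.7/(2.7 + 0.8) = 27/35; seller share = |εd|/(εs + |εd|) = 8/35.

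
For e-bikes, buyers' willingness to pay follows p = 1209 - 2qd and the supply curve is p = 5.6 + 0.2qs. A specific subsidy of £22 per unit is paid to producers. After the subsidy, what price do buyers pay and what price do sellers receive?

Pre-subsidy: 1209 - 2q = 5.6 + 0.2q gives q* = 547 and p* = 115.
With the subsidy, sellers receive ps = pb + 22 for each unit, where pb is the price buyers pay.
On the curves, pb = 1209 - 2q and ps = 5.6 + 0.2q; the wedge ps − pb = 22 gives 5.6 + 0.2q − (1209 - 2q) = 22, so q' = 557.
Then pb = 1209 − 2·557 = 95 and ps = 5.6 + 0.2·557 = 117.

Buyers pay £95; sellers receive £117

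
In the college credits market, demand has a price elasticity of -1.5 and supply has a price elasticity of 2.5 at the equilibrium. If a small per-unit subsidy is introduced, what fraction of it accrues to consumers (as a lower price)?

Consumer share = 0.625

For a small subsidy around the equilibrium, the benefit split depends on the relative slopes, which at a point are proportional to the elasticities.
Buyer share = εs/(εs + |εd|) = 2.5/(2.5 + 1.5) = 0.625; seller share = |εd|/(εs + |εd|) = 0.375.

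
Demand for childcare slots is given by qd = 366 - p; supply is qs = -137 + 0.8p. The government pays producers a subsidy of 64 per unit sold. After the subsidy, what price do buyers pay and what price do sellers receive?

Pre-subsidy: 366 - p = -137 + 0.8p gives p* = 2515/9, q* = 779/9.
With the subsidy, sellers receive ps = pb + 64 for each unit, where pb is the price buyers pay.
Supply in terms of pb becomes qs = -137 + 0.8(pb + 64) = -85.8 + 0.8pb. Setting this equal to demand: 366 - pb = -85.8 + 0.8pb, so pb = 251.
Sellers receive ps = 251 + 64 = 315; q' = 366 − 1·251 = 115.

Buyers pay 251; sellers receive 315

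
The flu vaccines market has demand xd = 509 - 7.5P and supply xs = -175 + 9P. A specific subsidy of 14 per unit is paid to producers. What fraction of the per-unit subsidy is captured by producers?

Pre-subsidy: 509 - 7.5P = -175 + 9P gives P* = 456/11, x* = 2179/11.
With the subsidy, sellers receive Ps = Pb + 14 for each unit, where Pb is the price buyers pay.
Supply in terms of Pb becomes xs = -175 + 9(Pb + 14) = -49 + 9Pb. Setting this equal to demand: 509 - 7.5Pb = -49 + 9Pb, so Pb = 372/11.
Sellers receive Ps = 372/11 + 14 = 526/11; x' = 509 − 7.5·(372/11) = 2809/11.
Buyers' price falls by P* − Pb = 456/11 − 372/11 = 84/11; sellers' price rises by Ps − P* = 526/11 − 456/11 = 70/11.
So producers capture (70/11)/14 = 5/11 of each unit of subsidy.

Producer share = 5/11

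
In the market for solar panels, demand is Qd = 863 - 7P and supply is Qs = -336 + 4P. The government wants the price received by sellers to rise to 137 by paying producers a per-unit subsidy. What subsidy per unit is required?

At a seller price of 137, quantity supplied is -336 + 4·137 = 212.
Buyers absorb 212 only when they pay Pb with 863 − 7·Pb = 212, i.e. Pb = 93.
s = Ps − Pb = 137 − 93 = 44.

Required subsidy s = 44 per unit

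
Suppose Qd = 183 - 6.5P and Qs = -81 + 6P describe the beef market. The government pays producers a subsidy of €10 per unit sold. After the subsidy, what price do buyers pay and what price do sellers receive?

Pre-subsidy: 183 - 6.5P = -81 + 6P gives P* = 21.12, Q* = 45.72.
With the subsidy, sellers receive Ps = Pb + 10 for each unit, where Pb is the price buyers pay.
Supply in terms of Pb becomes Qs = -81 + 6(Pb + 10) = -21 + 6Pb. Setting this equal to demand: 183 - 6.5Pb = -21 + 6Pb, so Pb = 16.32.
Sellers receive Ps = 16.32 + 10 = 26.32; Q' = 183 − 6.5·16.32 = 76.92.

Buyers pay €16.32; sellers receive €26.32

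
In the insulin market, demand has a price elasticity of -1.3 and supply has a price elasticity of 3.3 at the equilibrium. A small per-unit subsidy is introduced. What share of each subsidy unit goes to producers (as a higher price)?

For a small subsidy around the equilibrium, the benefit split depends on the relative slopes, which at a point are proportional to the elasticities.
Buyer share = εs/(εs + |εd|) = 3.3/(3.3 + 1.3) = 33/46; seller share = |εd|/(εs + |εd|) = 13/46.
So producers capture 13/46 of the subsidy.

Producer share = 13/46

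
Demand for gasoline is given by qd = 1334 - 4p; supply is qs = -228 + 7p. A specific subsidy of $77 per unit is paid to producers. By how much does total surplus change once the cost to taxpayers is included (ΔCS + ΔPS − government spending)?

Net change in total surplus = -$7546

Pre-subsidy: 1334 - 4p = -228 + 7p gives p* = 142, q* = 766.
With the subsidy, sellers receive ps = pb + 77 for each unit, where pb is the price buyers pay.
Supply in terms of pb becomes qs = -228 + 7(pb + 77) = 311 + 7pb. Setting this equal to demand: 1334 - 4pb = 311 + 7pb, so pb = 93.
Sellers receive ps = 93 + 77 = 170; q' = 1334 − 4·93 = 962.
ΔCS = ½(766 + 962)(142 − 93) = 42336; ΔPS = ½(766 + 962)(170 − 142) = 24192.
Government spending = 77 × 962 = 74074.
Net change = 42336 + 24192 − 74074 = -7546. The loss equals the DWL triangle ½·77·196.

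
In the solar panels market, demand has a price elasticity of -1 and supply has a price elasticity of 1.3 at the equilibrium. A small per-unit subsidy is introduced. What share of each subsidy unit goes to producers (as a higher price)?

For a small subsidy around the equilibrium, the benefit split depends on the relative slopes, which at a point are proportional to the elasticities.
Buyer share = εs/(εs + |εd|) = 1.3/(1.3 + 1) = 13/23; seller share = |εd|/(εs + |εd|) = 10/23.
So producers capture 10/23 of the subsidy.

Producer share = 10/23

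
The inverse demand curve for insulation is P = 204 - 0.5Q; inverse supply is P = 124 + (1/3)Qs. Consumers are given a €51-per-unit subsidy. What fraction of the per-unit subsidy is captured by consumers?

Pre-subsidy: 204 - 0.5Q = 124 + (1/3)Q gives Q* = 96 and P* = 156.
With the rebate, buyers effectively pay Pb = Ps − 51, where Ps is the price sellers receive.
On the curves, Pb = 204 - 0.5Q and Ps = 124 + (1/3)Q; the wedge Ps − Pb = 51 gives 124 + (1/3)Q − (204 - 0.5Q) = 51, so Q' = 157.2.
Then Pb = 204 − 0.5·157.2 = 125.4 and Ps = 124 + (1/3)·157.2 = 176.4.
Buyers' price falls by P* − Pb = 156 − 125.4 = 30.6; sellers' price rises by Ps − P* = 176.4 − 156 = 20.4.
So consumers capture 30.6/51 = 0.6 of each unit of subsidy.

Consumer share = 0.6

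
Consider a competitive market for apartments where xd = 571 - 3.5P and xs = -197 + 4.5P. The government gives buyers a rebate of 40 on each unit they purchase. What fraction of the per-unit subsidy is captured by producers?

Producer share = 0.4375

Pre-subsidy: 571 - 3.5P = -197 + 4.5P gives P* = 96, x* = 235.
With the rebate, buyers effectively pay Pb = Ps − 40, where Ps is the price sellers receive.
Demand in terms of Ps becomes xd = 571 − 3.5(Ps − 40) = 711 - 3.5Ps. Setting this equal to supply: 711 - 3.5Ps = -197 + 4.5Ps, so Ps = 113.5.
Buyers pay Pb = 113.5 − 40 = 73.5; x' = -197 + 4.5·113.5 = 313.75.
Buyers' price falls by P* − Pb = 96 − 73.5 = 22.5; sellers' price rises by Ps − P* = 113.5 − 96 = 17.5.
So producers capture 17.5/40 = 0.4375 of each unit of subsidy.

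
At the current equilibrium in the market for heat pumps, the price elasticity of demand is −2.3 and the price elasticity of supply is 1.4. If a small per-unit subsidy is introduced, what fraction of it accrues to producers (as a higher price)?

For a small subsidy around the equilibrium, the benefit split depends on the relative slopes, which at a point are proportional to the elasticities.
Buyer share = εs/(εs + |εd|) = 1.4/(1.4 + 2.3) = 14/37; seller share = |εd|/(εs + |εd|) = 23/37.
So producers capture 23/37 of the subsidy.

Producer share = 23/37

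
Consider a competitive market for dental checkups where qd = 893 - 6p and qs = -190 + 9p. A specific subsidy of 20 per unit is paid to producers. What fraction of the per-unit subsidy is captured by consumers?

Consumer share = 0.6

Pre-subsidy: 893 - 6p = -190 + 9p gives p* = 72.2, q* = 459.8.
With the subsidy, sellers receive ps = pb + 20 for each unit, where pb is the price buyers pay.
Supply in terms of pb becomes qs = -190 + 9(pb + 20) = -10 + 9pb. Setting this equal to demand: 893 - 6pb = -10 + 9pb, so pb = 60.2.
Sellers receive ps = 60.2 + 20 = 80.2; q' = 893 − 6·60.2 = 531.8.
Buyers' price falls by p* − pb = 72.2 − 60.2 = 12; sellers' price rises by ps − p* = 80.2 − 72.2 = 8.
So consumers capture 12/20 = 0.6 of each unit of subsidy.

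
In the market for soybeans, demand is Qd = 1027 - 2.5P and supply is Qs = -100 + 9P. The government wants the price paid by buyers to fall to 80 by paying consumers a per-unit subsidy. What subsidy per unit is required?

Required subsidy s = 23 per unit

At a buyer price of 80, quantity demanded is 1027 − 2.5·80 = 827.
Sellers supply 827 only when they receive Ps with -100 + 9·Ps = 827, i.e. Ps = 103.
s = Ps − Pb = 103 − 80 = 23.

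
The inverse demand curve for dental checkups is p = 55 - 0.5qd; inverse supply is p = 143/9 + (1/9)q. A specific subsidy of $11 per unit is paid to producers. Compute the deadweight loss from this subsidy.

Deadweight loss = $99

Pre-subsidy: 55 - 0.5q = 143/9 + (1/9)q gives q* = 64 and p* = 23.
With the subsidy, sellers receive ps = pb + 11 for each unit, where pb is the price buyers pay.
On the curves, pb = 55 - 0.5q and ps = 143/9 + (1/9)q; the wedge ps − pb = 11 gives 143/9 + (1/9)q − (55 - 0.5q) = 11, so q' = 82.
Then pb = 55 − 0.5·82 = 14 and ps = 143/9 + (1/9)·82 = 25.
The subsidy expands output by 82 − 64 = 18 past the efficient level; on those units the gap between marginal cost and willingness to pay runs from 0 up to 11.
DWL = ½ × 11 × 18 = 99.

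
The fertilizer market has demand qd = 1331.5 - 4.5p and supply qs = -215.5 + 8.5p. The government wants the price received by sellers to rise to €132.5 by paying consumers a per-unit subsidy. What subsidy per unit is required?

Required subsidy s = €39 per unit

At a seller price of 132.5, quantity supplied is -215.5 + 8.5·132.5 = 910.75.
Buyers absorb 910.75 only when they pay pb with 1331.5 − 4.5·pb = 910.75, i.e. pb = 93.5.
s = ps − pb = 132.5 − 93.5 = 39.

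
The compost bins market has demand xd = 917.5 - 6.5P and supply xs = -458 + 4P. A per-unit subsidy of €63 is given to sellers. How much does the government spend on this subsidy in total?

Pre-subsidy: 917.5 - 6.5P = -458 + 4P gives P* = 131, x* = 66.
With the subsidy, sellers receive Ps = Pb + 63 for each unit, where Pb is the price buyers pay.
Supply in terms of Pb becomes xs = -458 + 4(Pb + 63) = -206 + 4Pb. Setting this equal to demand: 917.5 - 6.5Pb = -206 + 4Pb, so Pb = 107.
Sellers receive Ps = 107 + 63 = 170; x' = 917.5 − 6.5·107 = 222.
Government outlay = subsidy × quantity = 63 × 222 = 13986.

Government cost = €13986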